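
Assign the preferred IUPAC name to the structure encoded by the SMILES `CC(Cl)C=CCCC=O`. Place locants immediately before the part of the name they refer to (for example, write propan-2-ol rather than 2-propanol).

The longest chain bearing the –CHO group and the multiple bond is 7 carbons long (heptane).
The highest-priority functional group is an aldehyde (terminal –CHO), so the name ends in -al.
There is one C=C double bond, indicated by the ending -ene.
The numbering direction is chosen so that the aldehyde carbon is C-1 by definition.
This places the double bond between C-4 and C-5; a chloro group at C-6.
The name is 6-chlorohept-4-enal.

6-chlorohept-4-enal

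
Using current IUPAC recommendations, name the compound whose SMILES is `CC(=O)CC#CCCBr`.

The longest chain bearing the carbonyl and the multiple bond is 7 carbons long (heptane).
A ketone (C=O on an internal carbon) is the principal characteristic group, giving the suffix -one.
A C≡C triple bond in the chain gives the infix -yne-.
The numbering direction is chosen so that numbering from this end puts the carbonyl group at C-2 rather than C-6.
That gives the carbonyl at C-2; the triple bond between C-4 and C-5; a bromo group at C-7.
Assembling the pieces gives 7-bromohept-4-yn-2-one.

7-bromohept-4-yn-2-one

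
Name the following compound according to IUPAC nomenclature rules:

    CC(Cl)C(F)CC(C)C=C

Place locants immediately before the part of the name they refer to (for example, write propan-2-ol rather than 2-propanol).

6-chloro-5-fluoro-3-methylhept-1-ene

The longest carbon chain that includes the multiple bond has 7 carbons, so the parent hydride is heptane.
The chain contains a C=C double bond, so the unsaturation ending is -ene.
The numbering direction is chosen so that numbering from this end puts the double bond at C-1 rather than C-6.
That gives the double bond between C-1 and C-2; a chloro group at C-6; a fluoro group at C-5; a methyl group at C-3.
The substituents are ordered alphabetically, ignoring any di-/tri- multipliers.
Putting it together: 6-chloro-5-fluoro-3-methylhept-1-ene.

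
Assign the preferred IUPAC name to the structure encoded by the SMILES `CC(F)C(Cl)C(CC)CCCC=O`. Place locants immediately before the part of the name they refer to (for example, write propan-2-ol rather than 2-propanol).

6-chloro-5-ethyl-7-fluorooctanal

The longest carbon chain that includes the –CHO group has 8 carbons, so the parent hydride is octane.
The highest-priority functional group is an aldehyde (terminal –CHO), so the name ends in -al.
The numbering direction is chosen so that the aldehyde carbon is C-1 by definition.
That gives a chloro group at C-6; an ethyl group at C-5; a fluoro group at C-7.
The substituents are ordered alphabetically, ignoring any di-/tri- multipliers.
The name is 6-chloro-5-ethyl-7-fluorooctanal.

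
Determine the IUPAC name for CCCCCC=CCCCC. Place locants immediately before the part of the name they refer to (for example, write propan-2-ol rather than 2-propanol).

undec-5-ene

Counting along the main chain through the multiple bond gives 11 carbons: the parent is undecane.
The chain contains a C=C double bond, so the unsaturation ending is -ene.
Choose the numbering such that numbering from this end puts the double bond at C-5 rather than C-6.
That gives the double bond between C-5 and C-6.
The name is undec-5-ene.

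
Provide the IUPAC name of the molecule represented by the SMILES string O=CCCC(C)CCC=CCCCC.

4-methyldodec-7-enal

Counting along the main chain through the –CHO group and the multiple bond gives 12 carbons: the parent is dodecane.
The highest-priority functional group is an aldehyde (terminal –CHO), so the name ends in -al.
A C=C double bond in the chain gives the infix -ene-.
Number the chain so that the aldehyde carbon is C-1 by definition.
That gives the double bond between C-7 and C-8; a methyl group at C-4.
Assembling the pieces gives 4-methyldodec-7-enal.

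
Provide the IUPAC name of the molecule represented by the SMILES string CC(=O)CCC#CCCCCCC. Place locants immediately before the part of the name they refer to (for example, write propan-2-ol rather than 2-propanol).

The longest chain bearing the carbonyl and the multiple bond is 12 carbons long (dodecane).
The highest-priority functional group is a ketone (C=O on an internal carbon), so the name ends in -one.
There is one C≡C triple bond, indicated by the ending -yne.
Number the chain so that numbering from this end puts the carbonyl group at C-2 rather than C-11.
That gives the carbonyl at C-2; the triple bond between C-5 and C-6.
Putting it together: dodec-5-yn-2-one.

dodec-5-yn-2-one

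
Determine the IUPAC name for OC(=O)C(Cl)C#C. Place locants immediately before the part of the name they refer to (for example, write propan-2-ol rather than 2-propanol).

Counting along the main chain through the –COOH group and the multiple bond gives 4 carbons: the parent is butane.
A carboxylic acid (terminal –COOH) is the principal characteristic group, giving the suffix -oic acid.
A C≡C triple bond in the chain gives the infix -yne-.
Choose the numbering such that the carboxylic acid carbon is C-1 by definition.
This places the triple bond between C-3 and C-4; a chloro group at C-2.
Assembling the pieces gives 2-chlorobut-3-ynoic acid.

2-chlorobut-3-ynoic acid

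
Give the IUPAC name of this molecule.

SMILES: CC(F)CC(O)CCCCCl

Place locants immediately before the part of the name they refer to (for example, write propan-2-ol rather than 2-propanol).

The longest chain bearing the –OH group is 8 carbons long (octane).
The highest-priority functional group is an alcohol (–OH), so the name ends in -ol.
The numbering direction is chosen so that numbering from this end puts the hydroxyl group at C-4 rather than C-5.
That gives the hydroxyl at C-4; a chloro group at C-8; a fluoro group at C-2.
Substituent prefixes are cited in alphabetical order (multiplying prefixes like di-/tri- are ignored for ordering).
Assembling the pieces gives 8-chloro-2-fluorooctan-4-ol.

8-chloro-2-fluorooctan-4-ol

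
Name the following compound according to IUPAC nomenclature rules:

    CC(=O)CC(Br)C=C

Counting along the main chain through the carbonyl and the multiple bond gives 6 carbons: the parent is hexane.
The principal characteristic group is a ketone (C=O on an internal carbon), named with the suffix -one.
There is one C=C double bond, indicated by the ending -ene.
Choose the numbering such that numbering from this end puts the carbonyl group at C-2 rather than C-5.
With this numbering: the carbonyl at C-2; the double bond between C-5 and C-6; a bromo group at C-4.
The name is 4-bromohex-5-en-2-one.

4-bromohex-5-en-2-one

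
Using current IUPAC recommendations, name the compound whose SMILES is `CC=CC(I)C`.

4-iodopent-2-ene

Counting along the main chain through the multiple bond gives 5 carbons: the parent is pentane.
There is one C=C double bond, indicated by the ending -ene.
The numbering direction is chosen so that numbering from this end puts the double bond at C-2 rather than C-3.
This places the double bond between C-2 and C-3; an iodo group at C-4.
Assembling the pieces gives 4-iodopent-2-ene.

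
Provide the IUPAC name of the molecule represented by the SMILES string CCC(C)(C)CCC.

The parent chain contains 6 carbons (hexane).
Number the chain so that the substituent locant set {3,3} is lower than {4,4} at the first point of difference.
This places two methyl groups at C-3.
Assembling the pieces gives 3,3-dimethylhexane.

3,3-dimethylhexane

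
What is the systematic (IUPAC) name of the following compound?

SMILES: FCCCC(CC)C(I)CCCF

4-ethyl-1,8-difluoro-5-iodooctane

The parent chain contains 8 carbons (octane).
Choose the numbering such that the locant sets are identical either way, so the alphabetically earlier ethyl substituent takes the lower locant (4 rather than 5).
This places an ethyl group at C-4; fluoro groups at C-1 and C-8; an iodo group at C-5.
Substituent prefixes are cited in alphabetical order (multiplying prefixes like di-/tri- are ignored for ordering).
Assembling the pieces gives 4-ethyl-1,8-difluoro-5-iodooctane.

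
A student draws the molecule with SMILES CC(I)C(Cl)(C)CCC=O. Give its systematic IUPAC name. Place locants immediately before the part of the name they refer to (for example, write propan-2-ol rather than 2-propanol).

The longest chain bearing the –CHO group is 6 carbons long (hexane).
The highest-priority functional group is an aldehyde (terminal –CHO), so the name ends in -al.
The numbering direction is chosen so that the aldehyde carbon is C-1 by definition.
With this numbering: a chloro group at C-4; an iodo group at C-5; a methyl group at C-4.
The substituents are ordered alphabetically, ignoring any di-/tri- multipliers.
Assembling the pieces gives 4-chloro-5-iodo-4-methylhexanal.

4-chloro-5-iodo-4-methylhexanal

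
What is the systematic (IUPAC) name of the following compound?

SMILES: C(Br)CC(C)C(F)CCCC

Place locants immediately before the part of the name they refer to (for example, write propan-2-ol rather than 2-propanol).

The parent chain contains 8 carbons (octane).
The numbering direction is chosen so that the substituent locant set {1,3,4} is lower than {5,6,8} at the first point of difference.
That gives a bromo group at C-1; a fluoro group at C-4; a methyl group at C-3.
Substituent prefixes are cited in alphabetical order (multiplying prefixes like di-/tri- are ignored for ordering).
The name is 1-bromo-4-fluoro-3-methyloctane.

1-bromo-4-fluoro-3-methyloctane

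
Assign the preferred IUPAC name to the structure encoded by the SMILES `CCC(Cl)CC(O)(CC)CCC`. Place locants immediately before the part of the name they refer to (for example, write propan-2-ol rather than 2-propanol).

Counting along the main chain through the –OH group gives 8 carbons: the parent is octane.
The highest-priority functional group is an alcohol (–OH), so the name ends in -ol.
The numbering direction is chosen so that numbering from this end puts the hydroxyl group at C-4 rather than C-5.
This places the hydroxyl at C-4; a chloro group at C-6; an ethyl group at C-4.
The substituents are ordered alphabetically, ignoring any di-/tri- multipliers.
Putting it together: 6-chloro-4-ethyloctan-4-ol.

6-chloro-4-ethyloctan-4-ol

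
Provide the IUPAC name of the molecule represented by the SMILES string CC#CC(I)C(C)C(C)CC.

4-iodo-5,6-dimethyloct-2-yne

The longest chain bearing the multiple bond is 8 carbons long (octane).
There is one C≡C triple bond, indicated by the ending -yne.
Number the chain so that numbering from this end puts the triple bond at C-2 rather than C-6.
This places the triple bond between C-2 and C-3; an iodo group at C-4; methyl groups at C-5 and C-6.
The substituents are ordered alphabetically, ignoring any di-/tri- multipliers.
Putting it together: 4-iodo-5,6-dimethyloct-2-yne.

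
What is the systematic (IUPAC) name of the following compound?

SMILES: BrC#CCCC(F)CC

1-bromo-5-fluorohept-1-yne

The longest carbon chain that includes the multiple bond has 7 carbons, so the parent hydride is heptane.
There is one C≡C triple bond, indicated by the ending -yne.
Number the chain so that numbering from this end puts the triple bond at C-1 rather than C-6.
With this numbering: the triple bond between C-1 and C-2; a bromo group at C-1; a fluoro group at C-5.
Prefixes are listed alphabetically: bromo, fluoro.
Assembling the pieces gives 1-bromo-5-fluorohept-1-yne.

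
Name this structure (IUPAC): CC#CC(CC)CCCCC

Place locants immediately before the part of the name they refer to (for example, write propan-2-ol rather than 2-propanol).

4-ethylnon-2-yne

The longest carbon chain that includes the multiple bond has 9 carbons, so the parent hydride is nonane.
A C≡C triple bond in the chain gives the infix -yne-.
Number the chain so that numbering from this end puts the triple bond at C-2 rather than C-7.
That gives the triple bond between C-2 and C-3; an ethyl group at C-4.
The name is 4-ethylnon-2-yne.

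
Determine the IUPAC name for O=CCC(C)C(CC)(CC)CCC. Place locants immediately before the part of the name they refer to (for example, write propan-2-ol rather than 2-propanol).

The longest chain bearing the –CHO group is 7 carbons long (heptane).
The highest-priority functional group is an aldehyde (terminal –CHO), so the name ends in -al.
The numbering direction is chosen so that the aldehyde carbon is C-1 by definition.
With this numbering: two ethyl groups at C-4; a methyl group at C-3.
Substituent prefixes are cited in alphabetical order (multiplying prefixes like di-/tri- are ignored for ordering).
The name is 4,4-diethyl-3-methylheptanal.

4,4-diethyl-3-methylheptanal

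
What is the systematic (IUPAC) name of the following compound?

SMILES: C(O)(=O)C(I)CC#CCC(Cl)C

The longest carbon chain that includes the –COOH group and the multiple bond has 8 carbons, so the parent hydride is octane.
The highest-priority functional group is a carboxylic acid (terminal –COOH), so the name ends in -oic acid.
There is one C≡C triple bond, indicated by the ending -yne.
The numbering direction is chosen so that the carboxylic acid carbon is C-1 by definition.
With this numbering: the triple bond between C-4 and C-5; a chloro group at C-7; an iodo group at C-2.
Substituent prefixes are cited in alphabetical order (multiplying prefixes like di-/tri- are ignored for ordering).
The name is 7-chloro-2-iodooct-4-ynoic acid.

7-chloro-2-iodooct-4-ynoic acid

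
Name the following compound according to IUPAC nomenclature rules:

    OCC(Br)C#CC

2-bromopent-3-yn-1-ol

Counting along the main chain through the –OH group and the multiple bond gives 5 carbons: the parent is pentane.
The highest-priority functional group is an alcohol (–OH), so the name ends in -ol.
A C≡C triple bond in the chain gives the infix -yne-.
Choose the numbering such that numbering from this end puts the hydroxyl group at C-1 rather than C-5.
That gives the hydroxyl at C-1; the triple bond between C-3 and C-4; a bromo group at C-2.
The name is 2-bromopent-3-yn-1-ol.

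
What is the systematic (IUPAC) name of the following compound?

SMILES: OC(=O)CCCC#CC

hept-5-ynoic acid

The longest carbon chain that includes the –COOH group and the multiple bond has 7 carbons, so the parent hydride is heptane.
The highest-priority functional group is a carboxylic acid (terminal –COOH), so the name ends in -oic acid.
A C≡C triple bond in the chain gives the infix -yne-.
The numbering direction is chosen so that the carboxylic acid carbon is C-1 by definition.
That gives the triple bond between C-5 and C-6.
Putting it together: hept-5-ynoic acid.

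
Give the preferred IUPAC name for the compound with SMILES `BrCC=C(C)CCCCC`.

The longest chain bearing the multiple bond is 8 carbons long (octane).
The chain contains a C=C double bond, so the unsaturation ending is -ene.
The numbering direction is chosen so that numbering from this end puts the double bond at C-2 rather than C-6.
This places the double bond between C-2 and C-3; a bromo group at C-1; a methyl group at C-3.
Substituent prefixes are cited in alphabetical order (multiplying prefixes like di-/tri- are ignored for ordering).
Assembling the pieces gives 1-bromo-3-methyloct-2-ene.

1-bromo-3-methyloct-2-ene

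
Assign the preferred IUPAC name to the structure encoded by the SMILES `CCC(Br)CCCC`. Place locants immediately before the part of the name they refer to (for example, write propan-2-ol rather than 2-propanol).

3-bromoheptane

The longest carbon chain is 7 atoms: the parent is heptane.
Choose the numbering such that the substituent locant set {3} is lower than {5} at the first point of difference.
With this numbering: a bromo group at C-3.
The name is 3-bromoheptane.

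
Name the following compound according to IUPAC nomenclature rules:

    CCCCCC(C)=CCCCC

Counting along the main chain through the multiple bond gives 11 carbons: the parent is undecane.
The chain contains a C=C double bond, so the unsaturation ending is -ene.
Choose the numbering such that numbering from this end puts the double bond at C-5 rather than C-6.
This places the double bond between C-5 and C-6; a methyl group at C-6.
Assembling the pieces gives 6-methylundec-5-ene.

6-methylundec-5-ene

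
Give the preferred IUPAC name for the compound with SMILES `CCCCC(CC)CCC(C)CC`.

6-ethyl-3-methyldecane

The parent chain contains 10 carbons (decane).
Choose the numbering such that the substituent locant set {3,6} is lower than {5,8} at the first point of difference.
That gives an ethyl group at C-6; a methyl group at C-3.
Substituent prefixes are cited in alphabetical order (multiplying prefixes like di-/tri- are ignored for ordering).
Putting it together: 6-ethyl-3-methyldecane.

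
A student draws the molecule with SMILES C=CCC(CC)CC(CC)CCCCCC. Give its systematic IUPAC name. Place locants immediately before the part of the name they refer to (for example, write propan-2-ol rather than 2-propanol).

Counting along the main chain through the multiple bond gives 12 carbons: the parent is dodecane.
There is one C=C double bond, indicated by the ending -ene.
Number the chain so that numbering from this end puts the double bond at C-1 rather than C-11.
With this numbering: the double bond between C-1 and C-2; ethyl groups at C-4 and C-6.
Assembling the pieces gives 4,6-diethyldodec-1-ene.

4,6-diethyldodec-1-ene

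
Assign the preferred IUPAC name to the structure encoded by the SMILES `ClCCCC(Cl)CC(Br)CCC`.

The longest carbon chain is 9 atoms: the parent is nonane.
Number the chain so that the substituent locant set {1,4,6} is lower than {4,6,9} at the first point of difference.
This places a bromo group at C-6; chloro groups at C-1 and C-4.
Prefixes are listed alphabetically: bromo, chloro.
The name is 6-bromo-1,4-dichlorononane.

6-bromo-1,4-dichlorononane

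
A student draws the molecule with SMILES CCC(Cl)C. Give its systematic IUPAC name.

2-chlorobutane

The parent chain contains 4 carbons (butane).
The numbering direction is chosen so that the substituent locant set {2} is lower than {3} at the first point of difference.
That gives a chloro group at C-2.
Assembling the pieces gives 2-chlorobutane.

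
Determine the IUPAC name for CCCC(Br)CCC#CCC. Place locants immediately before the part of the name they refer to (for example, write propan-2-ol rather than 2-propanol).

The longest chain bearing the multiple bond is 10 carbons long (decane).
The chain contains a C≡C triple bond, so the unsaturation ending is -yne.
Number the chain so that numbering from this end puts the triple bond at C-3 rather than C-7.
That gives the triple bond between C-3 and C-4; a bromo group at C-7.
The name is 7-bromodec-3-yne.

7-bromodec-3-yne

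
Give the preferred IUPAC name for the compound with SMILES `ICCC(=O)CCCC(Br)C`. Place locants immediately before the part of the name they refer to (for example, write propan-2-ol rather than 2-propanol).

7-bromo-1-iodooctan-3-one

The longest chain bearing the carbonyl is 8 carbons long (octane).
The principal characteristic group is a ketone (C=O on an internal carbon), named with the suffix -one.
Number the chain so that numbering from this end puts the carbonyl group at C-3 rather than C-6.
That gives the carbonyl at C-3; a bromo group at C-7; an iodo group at C-1.
Prefixes are listed alphabetically: bromo, iodo.
Assembling the pieces gives 7-bromo-1-iodooctan-3-one.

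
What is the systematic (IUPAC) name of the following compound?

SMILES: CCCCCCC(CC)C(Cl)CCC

The parent chain contains 11 carbons (undecane).
Choose the numbering such that the substituent locant set {4,5} is lower than {7,8} at the first point of difference.
With this numbering: a chloro group at C-4; an ethyl group at C-5.
Substituent prefixes are cited in alphabetical order (multiplying prefixes like di-/tri- are ignored for ordering).
Assembling the pieces gives 4-chloro-5-ethylundecane.

4-chloro-5-ethylundecane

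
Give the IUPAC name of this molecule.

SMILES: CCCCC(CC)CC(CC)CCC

The longest continuous carbon chain has 10 atoms, so the parent hydride is decane.
The numbering direction is chosen so that the substituent locant set {4,6} is lower than {5,7} at the first point of difference.
With this numbering: ethyl groups at C-4 and C-6.
Assembling the pieces gives 4,6-diethyldecane.

4,6-diethyldecane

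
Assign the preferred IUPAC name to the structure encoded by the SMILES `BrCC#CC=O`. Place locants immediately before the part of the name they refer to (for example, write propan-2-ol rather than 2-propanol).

The longest chain bearing the –CHO group and the multiple bond is 4 carbons long (butane).
An aldehyde (terminal –CHO) is the principal characteristic group, giving the suffix -al.
A C≡C triple bond in the chain gives the infix -yne-.
Choose the numbering such that the aldehyde carbon is C-1 by definition.
This places the triple bond between C-2 and C-3; a bromo group at C-4.
The name is 4-bromobut-2-ynal.

4-bromobut-2-ynal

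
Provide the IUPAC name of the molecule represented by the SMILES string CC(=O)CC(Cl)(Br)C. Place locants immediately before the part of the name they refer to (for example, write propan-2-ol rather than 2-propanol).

The longest chain bearing the carbonyl is 5 carbons long (pentane).
The highest-priority functional group is a ketone (C=O on an internal carbon), so the name ends in -one.
Number the chain so that numbering from this end puts the carbonyl group at C-2 rather than C-4.
With this numbering: the carbonyl at C-2; a bromo group at C-4; a chloro group at C-4.
Substituent prefixes are cited in alphabetical order (multiplying prefixes like di-/tri- are ignored for ordering).
Putting it together: 4-bromo-4-chloropentan-2-one.

4-bromo-4-chloropentan-2-one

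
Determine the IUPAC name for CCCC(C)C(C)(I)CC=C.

The longest carbon chain that includes the multiple bond has 8 carbons, so the parent hydride is octane.
The chain contains a C=C double bond, so the unsaturation ending is -ene.
Choose the numbering such that numbering from this end puts the double bond at C-1 rather than C-7.
This places the double bond between C-1 and C-2; an iodo group at C-4; methyl groups at C-4 and C-5.
The substituents are ordered alphabetically, ignoring any di-/tri- multipliers.
Assembling the pieces gives 4-iodo-4,5-dimethyloct-1-ene.

4-iodo-4,5-dimethyloct-1-ene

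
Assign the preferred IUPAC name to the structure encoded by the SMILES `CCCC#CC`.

hex-2-yne

Counting along the main chain through the multiple bond gives 6 carbons: the parent is hexane.
There is one C≡C triple bond, indicated by the ending -yne.
Choose the numbering such that numbering from this end puts the triple bond at C-2 rather than C-4.
This places the triple bond between C-2 and C-3.
The name is hex-2-yne.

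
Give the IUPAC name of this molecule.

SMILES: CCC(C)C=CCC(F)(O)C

2-fluoro-6-methyloct-4-en-2-ol

The longest chain bearing the –OH group and the multiple bond is 8 carbons long (octane).
An alcohol (–OH) is the principal characteristic group, giving the suffix -ol.
A C=C double bond in the chain gives the infix -ene-.
Number the chain so that numbering from this end puts the hydroxyl group at C-2 rather than C-7.
With this numbering: the hydroxyl at C-2; the double bond between C-4 and C-5; a fluoro group at C-2; a methyl group at C-6.
Prefixes are listed alphabetically: fluoro, methyl.
The name is 2-fluoro-6-methyloct-4-en-2-ol.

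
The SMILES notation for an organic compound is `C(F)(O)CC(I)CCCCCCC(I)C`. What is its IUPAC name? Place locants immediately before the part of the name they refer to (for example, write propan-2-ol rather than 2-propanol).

The longest chain bearing the –OH group is 11 carbons long (undecane).
The highest-priority functional group is an alcohol (–OH), so the name ends in -ol.
The numbering direction is chosen so that numbering from this end puts the hydroxyl group at C-1 rather than C-11.
This places the hydroxyl at C-1; a fluoro group at C-1; iodo groups at C-3 and C-10.
The substituents are ordered alphabetically, ignoring any di-/tri- multipliers.
Assembling the pieces gives 1-fluoro-3,10-diiodoundecan-1-ol.

1-fluoro-3,10-diiodoundecan-1-ol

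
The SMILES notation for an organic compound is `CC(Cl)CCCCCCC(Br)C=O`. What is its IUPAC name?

Counting along the main chain through the –CHO group gives 10 carbons: the parent is decane.
The highest-priority functional group is an aldehyde (terminal –CHO), so the name ends in -al.
The numbering direction is chosen so that the aldehyde carbon is C-1 by definition.
With this numbering: a bromo group at C-2; a chloro group at C-9.
The substituents are ordered alphabetically, ignoring any di-/tri- multipliers.
Putting it together: 2-bromo-9-chlorodecanal.

2-bromo-9-chlorodecanal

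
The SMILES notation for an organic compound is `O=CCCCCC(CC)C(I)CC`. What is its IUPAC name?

Counting along the main chain through the –CHO group gives 9 carbons: the parent is nonane.
The principal characteristic group is an aldehyde (terminal –CHO), named with the suffix -al.
Number the chain so that the aldehyde carbon is C-1 by definition.
That gives an ethyl group at C-6; an iodo group at C-7.
Substituent prefixes are cited in alphabetical order (multiplying prefixes like di-/tri- are ignored for ordering).
Assembling the pieces gives 6-ethyl-7-iodononanal.

6-ethyl-7-iodononanal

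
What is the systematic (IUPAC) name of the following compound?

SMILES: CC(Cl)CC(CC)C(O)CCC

7-chloro-5-ethyloctan-4-ol

The longest carbon chain that includes the –OH group has 8 carbons, so the parent hydride is octane.
An alcohol (–OH) is the principal characteristic group, giving the suffix -ol.
The numbering direction is chosen so that numbering from this end puts the hydroxyl group at C-4 rather than C-5.
With this numbering: the hydroxyl at C-4; a chloro group at C-7; an ethyl group at C-5.
Prefixes are listed alphabetically: chloro, ethyl.
Putting it together: 7-chloro-5-ethyloctan-4-ol.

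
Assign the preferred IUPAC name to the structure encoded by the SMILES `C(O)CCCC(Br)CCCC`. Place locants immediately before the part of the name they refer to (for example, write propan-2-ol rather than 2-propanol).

5-bromononan-1-ol

Counting along the main chain through the –OH group gives 9 carbons: the parent is nonane.
The highest-priority functional group is an alcohol (–OH), so the name ends in -ol.
Number the chain so that numbering from this end puts the hydroxyl group at C-1 rather than C-9.
This places the hydroxyl at C-1; a bromo group at C-5.
Putting it together: 5-bromononan-1-ol.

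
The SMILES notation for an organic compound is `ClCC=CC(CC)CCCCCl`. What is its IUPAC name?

1,8-dichloro-4-ethyloct-2-ene

The longest chain bearing the multiple bond is 8 carbons long (octane).
The chain contains a C=C double bond, so the unsaturation ending is -ene.
Number the chain so that numbering from this end puts the double bond at C-2 rather than C-6.
This places the double bond between C-2 and C-3; chloro groups at C-1 and C-8; an ethyl group at C-4.
Substituent prefixes are cited in alphabetical order (multiplying prefixes like di-/tri- are ignored for ordering).
Putting it together: 1,8-dichloro-4-ethyloct-2-ene.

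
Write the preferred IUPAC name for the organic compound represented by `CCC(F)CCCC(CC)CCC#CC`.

6-ethyl-10-fluorododec-2-yne

Counting along the main chain through the multiple bond gives 12 carbons: the parent is dodecane.
There is one C≡C triple bond, indicated by the ending -yne.
The numbering direction is chosen so that numbering from this end puts the triple bond at C-2 rather than C-10.
That gives the triple bond between C-2 and C-3; an ethyl group at C-6; a fluoro group at C-10.
Substituent prefixes are cited in alphabetical order (multiplying prefixes like di-/tri- are ignored for ordering).
Assembling the pieces gives 6-ethyl-10-fluorododec-2-yne.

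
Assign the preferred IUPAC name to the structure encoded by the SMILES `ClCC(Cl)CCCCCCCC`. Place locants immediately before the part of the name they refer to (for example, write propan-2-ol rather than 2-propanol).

1,2-dichlorodecane

The longest carbon chain is 10 atoms: the parent is decane.
Number the chain so that the substituent locant set {1,2} is lower than {9,10} at the first point of difference.
That gives chloro groups at C-1 and C-2.
Assembling the pieces gives 1,2-dichlorodecane.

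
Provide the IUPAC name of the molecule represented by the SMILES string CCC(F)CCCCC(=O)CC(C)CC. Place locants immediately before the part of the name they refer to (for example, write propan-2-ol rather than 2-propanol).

10-fluoro-3-methyldodecan-5-one

The longest carbon chain that includes the carbonyl has 12 carbons, so the parent hydride is dodecane.
The highest-priority functional group is a ketone (C=O on an internal carbon), so the name ends in -one.
The numbering direction is chosen so that numbering from this end puts the carbonyl group at C-5 rather than C-8.
That gives the carbonyl at C-5; a fluoro group at C-10; a methyl group at C-3.
The substituents are ordered alphabetically, ignoring any di-/tri- multipliers.
Assembling the pieces gives 10-fluoro-3-methyldodecan-5-one.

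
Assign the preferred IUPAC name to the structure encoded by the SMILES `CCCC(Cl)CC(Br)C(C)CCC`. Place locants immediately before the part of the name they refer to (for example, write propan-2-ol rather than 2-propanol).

5-bromo-7-chloro-4-methyldecane

The longest continuous carbon chain has 10 atoms, so the parent hydride is decane.
Number the chain so that the substituent locant set {4,5,7} is lower than {4,6,7} at the first point of difference.
That gives a bromo group at C-5; a chloro group at C-7; a methyl group at C-4.
Substituent prefixes are cited in alphabetical order (multiplying prefixes like di-/tri- are ignored for ordering).
Putting it together: 5-bromo-7-chloro-4-methyldecane.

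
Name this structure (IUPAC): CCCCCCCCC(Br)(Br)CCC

The parent chain contains 12 carbons (dodecane).
Choose the numbering such that the substituent locant set {4,4} is lower than {9,9} at the first point of difference.
With this numbering: two bromo groups at C-4.
The name is 4,4-dibromododecane.

4,4-dibromododecane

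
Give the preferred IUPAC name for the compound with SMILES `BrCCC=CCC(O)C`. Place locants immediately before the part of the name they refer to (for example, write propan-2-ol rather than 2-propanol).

The longest carbon chain that includes the –OH group and the multiple bond has 7 carbons, so the parent hydride is heptane.
The highest-priority functional group is an alcohol (–OH), so the name ends in -ol.
The chain contains a C=C double bond, so the unsaturation ending is -ene.
The numbering direction is chosen so that numbering from this end puts the hydroxyl group at C-2 rather than C-6.
That gives the hydroxyl at C-2; the double bond between C-4 and C-5; a bromo group at C-7.
The name is 7-bromohept-4-en-2-ol.

7-bromohept-4-en-2-ol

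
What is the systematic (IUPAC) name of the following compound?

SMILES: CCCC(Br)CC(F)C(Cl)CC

The longest carbon chain is 9 atoms: the parent is nonane.
Number the chain so that the substituent locant set {3,4,6} is lower than {4,6,7} at the first point of difference.
With this numbering: a bromo group at C-6; a chloro group at C-3; a fluoro group at C-4.
Substituent prefixes are cited in alphabetical order (multiplying prefixes like di-/tri- are ignored for ordering).
Putting it together: 6-bromo-3-chloro-4-fluorononane.

6-bromo-3-chloro-4-fluorononane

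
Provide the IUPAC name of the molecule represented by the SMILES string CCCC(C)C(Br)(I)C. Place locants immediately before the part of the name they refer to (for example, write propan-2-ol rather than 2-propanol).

The longest carbon chain is 6 atoms: the parent is hexane.
Number the chain so that the substituent locant set {2,2,3} is lower than {4,5,5} at the first point of difference.
This places a bromo group at C-2; an iodo group at C-2; a methyl group at C-3.
Prefixes are listed alphabetically: bromo, iodo, methyl.
Assembling the pieces gives 2-bromo-2-iodo-3-methylhexane.

2-bromo-2-iodo-3-methylhexane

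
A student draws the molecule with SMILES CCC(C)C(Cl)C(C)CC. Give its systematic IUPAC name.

The longest carbon chain is 7 atoms: the parent is heptane.
Both numbering directions give the same locant set; either may be used.
This places a chloro group at C-4; methyl groups at C-3 and C-5.
The substituents are ordered alphabetically, ignoring any di-/tri- multipliers.
Assembling the pieces gives 4-chloro-3,5-dimethylheptane.

4-chloro-3,5-dimethylheptane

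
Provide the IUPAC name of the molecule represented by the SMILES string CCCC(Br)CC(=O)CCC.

The longest carbon chain that includes the carbonyl has 9 carbons, so the parent hydride is nonane.
The principal characteristic group is a ketone (C=O on an internal carbon), named with the suffix -one.
The numbering direction is chosen so that numbering from this end puts the carbonyl group at C-4 rather than C-6.
With this numbering: the carbonyl at C-4; a bromo group at C-6.
The name is 6-bromononan-4-one.

6-bromononan-4-one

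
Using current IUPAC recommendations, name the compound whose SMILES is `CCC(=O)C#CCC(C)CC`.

Counting along the main chain through the carbonyl and the multiple bond gives 9 carbons: the parent is nonane.
The principal characteristic group is a ketone (C=O on an internal carbon), named with the suffix -one.
There is one C≡C triple bond, indicated by the ending -yne.
The numbering direction is chosen so that numbering from this end puts the carbonyl group at C-3 rather than C-7.
This places the carbonyl at C-3; the triple bond between C-4 and C-5; a methyl group at C-7.
Assembling the pieces gives 7-methylnon-4-yn-3-one.

7-methylnon-4-yn-3-one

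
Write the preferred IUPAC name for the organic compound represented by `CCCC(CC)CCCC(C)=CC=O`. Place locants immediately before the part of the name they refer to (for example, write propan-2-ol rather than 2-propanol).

7-ethyl-3-methyldec-2-enal

The longest carbon chain that includes the –CHO group and the multiple bond has 10 carbons, so the parent hydride is decane.
The highest-priority functional group is an aldehyde (terminal –CHO), so the name ends in -al.
There is one C=C double bond, indicated by the ending -ene.
Choose the numbering such that the aldehyde carbon is C-1 by definition.
With this numbering: the double bond between C-2 and C-3; an ethyl group at C-7; a methyl group at C-3.
Substituent prefixes are cited in alphabetical order (multiplying prefixes like di-/tri- are ignored for ordering).
Putting it together: 7-ethyl-3-methyldec-2-enal.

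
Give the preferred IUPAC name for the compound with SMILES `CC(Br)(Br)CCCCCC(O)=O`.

7,7-dibromooctanoic acid

The longest chain bearing the –COOH group is 8 carbons long (octane).
The highest-priority functional group is a carboxylic acid (terminal –COOH), so the name ends in -oic acid.
Number the chain so that the carboxylic acid carbon is C-1 by definition.
This places two bromo groups at C-7.
The name is 7,7-dibromooctanoic acid.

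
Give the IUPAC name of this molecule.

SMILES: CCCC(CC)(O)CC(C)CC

4-ethyl-6-methyloctan-4-ol

Counting along the main chain through the –OH group gives 8 carbons: the parent is octane.
The principal characteristic group is an alcohol (–OH), named with the suffix -ol.
Choose the numbering such that numbering from this end puts the hydroxyl group at C-4 rather than C-5.
This places the hydroxyl at C-4; an ethyl group at C-4; a methyl group at C-6.
Substituent prefixes are cited in alphabetical order (multiplying prefixes like di-/tri- are ignored for ordering).
Putting it together: 4-ethyl-6-methyloctan-4-ol.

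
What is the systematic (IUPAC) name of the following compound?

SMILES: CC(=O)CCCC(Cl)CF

Counting along the main chain through the carbonyl gives 7 carbons: the parent is heptane.
The principal characteristic group is a ketone (C=O on an internal carbon), named with the suffix -one.
Choose the numbering such that numbering from this end puts the carbonyl group at C-2 rather than C-6.
With this numbering: the carbonyl at C-2; a chloro group at C-6; a fluoro group at C-7.
The substituents are ordered alphabetically, ignoring any di-/tri- multipliers.
Assembling the pieces gives 6-chloro-7-fluoroheptan-2-one.

6-chloro-7-fluoroheptan-2-one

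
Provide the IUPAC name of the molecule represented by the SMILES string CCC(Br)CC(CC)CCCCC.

3-bromo-5-ethyldecane

The longest continuous carbon chain has 10 atoms, so the parent hydride is decane.
The numbering direction is chosen so that the substituent locant set {3,5} is lower than {6,8} at the first point of difference.
With this numbering: a bromo group at C-3; an ethyl group at C-5.
The substituents are ordered alphabetically, ignoring any di-/tri- multipliers.
Putting it together: 3-bromo-5-ethyldecane.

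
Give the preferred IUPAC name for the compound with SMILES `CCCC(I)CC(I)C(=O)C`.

The longest chain bearing the carbonyl is 8 carbons long (octane).
The principal characteristic group is a ketone (C=O on an internal carbon), named with the suffix -one.
Choose the numbering such that numbering from this end puts the carbonyl group at C-2 rather than C-7.
With this numbering: the carbonyl at C-2; iodo groups at C-3 and C-5.
The name is 3,5-diiodooctan-2-one.

3,5-diiodooctan-2-one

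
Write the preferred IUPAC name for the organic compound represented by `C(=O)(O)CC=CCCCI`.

7-iodohept-3-enoic acid

The longest carbon chain that includes the –COOH group and the multiple bond has 7 carbons, so the parent hydride is heptane.
The principal characteristic group is a carboxylic acid (terminal –COOH), named with the suffix -oic acid.
The chain contains a C=C double bond, so the unsaturation ending is -ene.
The numbering direction is chosen so that the carboxylic acid carbon is C-1 by definition.
This places the double bond between C-3 and C-4; an iodo group at C-7.
Assembling the pieces gives 7-iodohept-3-enoic acid.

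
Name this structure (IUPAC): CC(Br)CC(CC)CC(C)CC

2-bromo-4-ethyl-6-methyloctane

The longest continuous carbon chain has 8 atoms, so the parent hydride is octane.
Choose the numbering such that the substituent locant set {2,4,6} is lower than {3,5,7} at the first point of difference.
With this numbering: a bromo group at C-2; an ethyl group at C-4; a methyl group at C-6.
Substituent prefixes are cited in alphabetical order (multiplying prefixes like di-/tri- are ignored for ordering).
Putting it together: 2-bromo-4-ethyl-6-methyloctane.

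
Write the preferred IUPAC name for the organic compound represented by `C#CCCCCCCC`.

non-1-yne

The longest chain bearing the multiple bond is 9 carbons long (nonane).
The chain contains a C≡C triple bond, so the unsaturation ending is -yne.
The numbering direction is chosen so that numbering from this end puts the triple bond at C-1 rather than C-8.
That gives the triple bond between C-1 and C-2.
Assembling the pieces gives non-1-yne.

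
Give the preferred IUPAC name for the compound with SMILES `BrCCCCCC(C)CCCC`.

The longest continuous carbon chain has 10 atoms, so the parent hydride is decane.
Number the chain so that the substituent locant set {1,6} is lower than {5,10} at the first point of difference.
That gives a bromo group at C-1; a methyl group at C-6.
The substituents are ordered alphabetically, ignoring any di-/tri- multipliers.
Putting it together: 1-bromo-6-methyldecane.

1-bromo-6-methyldecane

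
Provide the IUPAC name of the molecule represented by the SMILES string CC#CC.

The longest chain bearing the multiple bond is 4 carbons long (butane).
There is one C≡C triple bond, indicated by the ending -yne.
The molecule is symmetric, so either numbering direction gives the same locants.
This places the triple bond between C-2 and C-3.
Assembling the pieces gives but-2-yne.

but-2-yne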